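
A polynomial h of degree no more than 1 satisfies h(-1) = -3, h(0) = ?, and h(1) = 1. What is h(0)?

-1

On equispaced nodes a degree-1 polynomial has vanishing second forward difference, so
  h(-1) - 2·h(0) + h(1) = 0.
Substituting the known values and solving for h(0):
  -2·h(0) = 2
  h(0) = -1.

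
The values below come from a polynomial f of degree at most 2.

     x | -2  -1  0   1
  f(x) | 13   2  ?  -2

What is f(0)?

-3

On equispaced nodes a degree-2 polynomial has vanishing third forward difference, so
  - f(-2) + 3·f(-1) - 3·f(0) + f(1) = 0.
Substituting the known values and solving for f(0):
  -3·f(0) = 9
  f(0) = -3.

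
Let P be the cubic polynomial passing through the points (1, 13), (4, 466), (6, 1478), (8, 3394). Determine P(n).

P(n) = 6n^3 + 5n^2 + 2

Write P(n) = an^3 + bn^2 + cn + d. Substituting each data point gives a linear system:
  a + b + c + d = 13
  64a + 16b + 4c + d = 466
  216a + 36b + 6c + d = 1478
  512a + 64b + 8c + d = 3394
Solving the system yields a = 6, b = 5, c = 0, d = 2.
So P(n) = 6n³ + 5n² + 2.
Check: P(6) = 1478. ✓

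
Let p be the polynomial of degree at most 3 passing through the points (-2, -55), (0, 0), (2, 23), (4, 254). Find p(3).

195/2

Forward differences of the values at n = -2, 0, 2, 4:
  p  : -55  0  23  254
  Δ  : 55  23  231
  Δ^2: -32  208
  Δ^3: 240
The third differences are constant, confirming degree 3.
Interpolating (Newton forward form) and evaluating at n = 3 gives p(3) = 195/2.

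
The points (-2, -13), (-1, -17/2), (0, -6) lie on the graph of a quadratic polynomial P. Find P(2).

Forward differences of the values at u = -2, -1, 0:
  P  : -13  -17/2  -6
  Δ  : 9/2  5/2
  Δ^2: -2
The second differences are constant, confirming degree 2.
Interpolating (Newton forward form) and evaluating at u = 2 gives P(2) = -7.

-7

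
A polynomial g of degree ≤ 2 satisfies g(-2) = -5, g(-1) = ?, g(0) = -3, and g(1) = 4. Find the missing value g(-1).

The 3 known points determine the degree-2 polynomial uniquely.
Write g(n) = an^2 + bn + c. Substituting each data point gives a linear system:
  4a - 2b + c = -5
  c = -3
  a + b + c = 4
Solving the system yields a = 2, b = 5, c = -3.
So g(n) = 2n² + 5n - 3.
Then g(-1) = -6.

-6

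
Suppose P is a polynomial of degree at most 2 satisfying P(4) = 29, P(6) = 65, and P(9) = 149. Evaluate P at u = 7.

89

Using the Lagrange interpolation formula with nodes 4, 6, 9:
  L_0(u) = (u - 6)(u - 9) / 10
  L_1(u) = (u - 4)(u - 9) / -6
  L_2(u) = (u - 4)(u - 6) / 15
Then P(u) = 29·L_0(u) + 65·L_1(u) + 149·L_2(u).
Expanding and collecting terms gives P(u) = 2u^2 - 2u + 5.
Evaluating at u = 7: P(7) = 89.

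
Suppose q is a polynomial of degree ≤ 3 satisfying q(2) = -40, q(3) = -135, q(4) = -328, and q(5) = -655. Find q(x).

q(x) = -6x^3 + 5x^2 - 6x

Using the Lagrange interpolation formula with nodes 2, 3, 4, 5:
  L_0(x) = (x - 3)(x - 4)(x - 5) / -6
  L_1(x) = (x - 2)(x - 4)(x - 5) / 2
  L_2(x) = (x - 2)(x - 3)(x - 5) / -2
  L_3(x) = (x - 2)(x - 3)(x - 4) / 6
Then q(x) = -40·L_0(x) - 135·L_1(x) - 328·L_2(x) - 655·L_3(x).
Expanding and collecting terms gives q(x) = -6x^3 + 5x^2 - 6x.
Check: q(3) = -135. ✓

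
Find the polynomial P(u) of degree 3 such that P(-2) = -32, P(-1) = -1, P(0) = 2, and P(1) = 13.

P(u) = 6u^3 + 4u^2 + u + 2

Using the Lagrange interpolation formula with nodes -2, -1, 0, 1:
  L_0(u) = (u + 1)u(u - 1) / -6
  L_1(u) = (u + 2)u(u - 1) / 2
  L_2(u) = (u + 2)(u + 1)(u - 1) / -2
  L_3(u) = (u + 2)(u + 1)u / 6
Then P(u) = -32·L_0(u) - 1·L_1(u) + 2·L_2(u) + 13·L_3(u).
Expanding and collecting terms gives P(u) = 6u^3 + 4u^2 + u + 2.
Check: P(1) = 13. ✓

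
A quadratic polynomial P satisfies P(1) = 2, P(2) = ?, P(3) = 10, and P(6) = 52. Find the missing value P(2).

4

The 3 known points determine the degree-2 polynomial uniquely.
Write P(u) = au^2 + bu + c. Substituting each data point gives a linear system:
  a + b + c = 2
  9a + 3b + c = 10
  36a + 6b + c = 52
Solving the system yields a = 2, b = -4, c = 4.
So P(u) = 2u² - 4u + 4.
Then P(2) = 4.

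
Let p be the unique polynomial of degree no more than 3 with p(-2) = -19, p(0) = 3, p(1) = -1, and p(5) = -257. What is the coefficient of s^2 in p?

Write p(s) = as^3 + bs^2 + cs + d. Substituting each data point gives a linear system:
  -8a + 4b - 2c + d = -19
  d = 3
  a + b + c + d = -1
  125a + 25b + 5c + d = -257
Solving the system yields a = -1, b = -6, c = 3, d = 3.
So p(s) = -s^3 - 6s^2 + 3s + 3.
The coefficient of s^2 is -6.

-6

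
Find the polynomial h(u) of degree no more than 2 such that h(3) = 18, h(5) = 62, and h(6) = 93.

Write h(u) = au^2 + bu + c. Substituting each data point gives a linear system:
  9a + 3b + c = 18
  25a + 5b + c = 62
  36a + 6b + c = 93
Solving the system yields a = 3, b = -2, c = -3.
So h(u) = 3u^2 - 2u - 3.
Check: h(3) = 18. ✓

h(u) = 3u^2 - 2u - 3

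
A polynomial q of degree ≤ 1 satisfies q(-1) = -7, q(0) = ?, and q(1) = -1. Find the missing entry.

The 2 known points determine the degree-1 polynomial uniquely.
Write q(x) = ax + b. Substituting each data point gives a linear system:
  -a + b = -7
  a + b = -1
Solving the system yields a = 3, b = -4.
So q(x) = 3x - 4.
Then q(0) = -4.

-4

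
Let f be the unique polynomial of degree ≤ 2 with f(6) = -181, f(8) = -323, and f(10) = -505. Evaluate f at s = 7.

Using the Lagrange interpolation formula with nodes 6, 8, 10:
  L_0(s) = (s - 8)(s - 10) / 8
  L_1(s) = (s - 6)(s - 10) / -4
  L_2(s) = (s - 6)(s - 8) / 8
Then f(s) = -181·L_0(s) - 323·L_1(s) - 505·L_2(s).
Expanding and collecting terms gives f(s) = -5s^2 - s + 5.
Evaluating at s = 7: f(7) = -247.

-247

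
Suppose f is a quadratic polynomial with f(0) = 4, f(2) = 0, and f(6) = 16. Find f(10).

64

Write f(n) = an^2 + bn + c. Substituting each data point gives a linear system:
  c = 4
  4a + 2b + c = 0
  36a + 6b + c = 16
Solving the system yields a = 1, b = -4, c = 4.
So f(n) = n² - 4n + 4.
Then f(10) = 64.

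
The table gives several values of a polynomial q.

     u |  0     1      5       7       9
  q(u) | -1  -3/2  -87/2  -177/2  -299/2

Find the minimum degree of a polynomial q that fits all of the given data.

Divided differences on the nodes 0, 1, 5, 7, 9:
  order 0: -1  -3/2  -87/2  -177/2  -299/2
  order 1: -1/2  -21/2  -45/2  -61/2
  order 2: -2  -2  -2
  order 3: 0  0
  order 4: 0
The order-2 divided differences are all -2 (nonzero) and every higher order vanishes, so the data lies on a polynomial of degree exactly 2.

2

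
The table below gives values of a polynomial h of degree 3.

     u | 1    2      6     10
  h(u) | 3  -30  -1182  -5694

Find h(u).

Write h(u) = au^3 + bu^2 + cu + d. Substituting each data point gives a linear system:
  a + b + c + d = 3
  8a + 4b + 2c + d = -30
  216a + 36b + 6c + d = -1182
  1000a + 100b + 10c + d = -5694
Solving the system yields a = -6, b = 3, c = 0, d = 6.
So h(u) = -6u^3 + 3u^2 + 6.
Check: h(2) = -30. ✓

h(u) = -6u^3 + 3u^2 + 6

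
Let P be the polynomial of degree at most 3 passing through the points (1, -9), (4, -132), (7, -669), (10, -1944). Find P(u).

P(u) = -2u^3 + u^2 - 4u - 4

Write P(u) = au^3 + bu^2 + cu + d. Substituting each data point gives a linear system:
  a + b + c + d = -9
  64a + 16b + 4c + d = -132
  343a + 49b + 7c + d = -669
  1000a + 100b + 10c + d = -1944
Solving the system yields a = -2, b = 1, c = -4, d = -4.
So P(u) = -2u^3 + u^2 - 4u - 4.
Check: P(4) = -132. ✓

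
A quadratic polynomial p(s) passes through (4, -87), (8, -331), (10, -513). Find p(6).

-189

Write p(s) = as^2 + bs + c. Substituting each data point gives a linear system:
  16a + 4b + c = -87
  64a + 8b + c = -331
  100a + 10b + c = -513
Solving the system yields a = -5, b = -1, c = -3.
So p(s) = -5s² - s - 3.
Then p(6) = -189.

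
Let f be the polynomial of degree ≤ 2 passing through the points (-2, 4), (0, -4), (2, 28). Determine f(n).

Using the Lagrange interpolation formula with nodes -2, 0, 2:
  L_0(n) = n(n - 2) / 8
  L_1(n) = (n + 2)(n - 2) / -4
  L_2(n) = (n + 2)n / 8
Then f(n) = 4·L_0(n) - 4·L_1(n) + 28·L_2(n).
Expanding and collecting terms gives f(n) = 5n² + 6n - 4.
Check: f(0) = -4. ✓

f(n) = 5n^2 + 6n - 4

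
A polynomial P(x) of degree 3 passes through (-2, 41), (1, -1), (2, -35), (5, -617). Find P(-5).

Write P(x) = ax^3 + bx^2 + cx + d. Substituting each data point gives a linear system:
  -8a + 4b - 2c + d = 41
  a + b + c + d = -1
  8a + 4b + 2c + d = -35
  125a + 25b + 5c + d = -617
Solving the system yields a = -5, b = 0, c = 1, d = 3.
So P(x) = -5x^3 + x + 3.
Then P(-5) = 623.

623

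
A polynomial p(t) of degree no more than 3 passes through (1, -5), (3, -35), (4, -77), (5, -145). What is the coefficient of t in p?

Write p(t) = at^3 + bt^2 + ct + d. Substituting each data point gives a linear system:
  a + b + c + d = -5
  27a + 9b + 3c + d = -35
  64a + 16b + 4c + d = -77
  125a + 25b + 5c + d = -145
Solving the system yields a = -1, b = -1, c = 2, d = -5.
So p(t) = -t^3 - t^2 + 2t - 5.
The coefficient of t is 2.

2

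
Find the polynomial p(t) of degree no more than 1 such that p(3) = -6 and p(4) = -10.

p(t) = -4t + 6

Write p(t) = at + b. Substituting each data point gives a linear system:
  3a + b = -6
  4a + b = -10
Solving the system yields a = -4, b = 6.
So p(t) = -4t + 6.
Check: p(4) = -10. ✓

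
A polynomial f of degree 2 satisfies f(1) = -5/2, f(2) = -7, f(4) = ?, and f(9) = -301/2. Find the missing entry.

The 3 known points determine the degree-2 polynomial uniquely.
Write f(t) = at^2 + bt + c. Substituting each data point gives a linear system:
  a + b + c = -5/2
  4a + 2b + c = -7
  81a + 9b + c = -301/2
Solving the system yields a = -2, b = 3/2, c = -2.
So f(t) = -2t^2 + (3/2)t - 2.
Then f(4) = -28.

-28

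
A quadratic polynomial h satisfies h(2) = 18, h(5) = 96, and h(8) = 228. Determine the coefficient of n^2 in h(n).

3

Write h(n) = an^2 + bn + c. Substituting each data point gives a linear system:
  4a + 2b + c = 18
  25a + 5b + c = 96
  64a + 8b + c = 228
Solving the system yields a = 3, b = 5, c = -4.
So h(n) = 3n^2 + 5n - 4.
The leading coefficient is 3.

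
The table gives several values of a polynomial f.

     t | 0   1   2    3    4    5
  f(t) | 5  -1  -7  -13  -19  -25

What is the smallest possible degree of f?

1

Forward differences of the values at t = 0, 1, 2, 3, 4, 5:
  f  : 5  -1  -7  -13  -19  -25
  Δ  : -6  -6  -6  -6  -6
  Δ^2: 0  0  0  0
  Δ^3: 0  0  0
  Δ^4: 0  0
  Δ^5: 0
The first differences are constant (-6) and nonzero, while all higher differences vanish, so the minimal degree is 1.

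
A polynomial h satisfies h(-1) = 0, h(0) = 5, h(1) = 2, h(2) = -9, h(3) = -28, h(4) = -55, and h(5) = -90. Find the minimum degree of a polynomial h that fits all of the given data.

2

Forward differences of the values at t = -1, 0, 1, 2, 3, 4, 5:
  h  : 0  5  2  -9  -28  -55  -90
  Δ  : 5  -3  -11  -19  -27  -35
  Δ^2: -8  -8  -8  -8  -8
  Δ^3: 0  0  0  0
  Δ^4: 0  0  0
  Δ^5: 0  0
  Δ^6: 0
The second differences are constant (-8) and nonzero, while all higher differences vanish, so the minimal degree is 2.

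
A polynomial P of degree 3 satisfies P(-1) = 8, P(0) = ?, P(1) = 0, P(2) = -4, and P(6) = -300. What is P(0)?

The 4 known points determine the degree-3 polynomial uniquely.
Write P(x) = ax^3 + bx^2 + cx + d. Substituting each data point gives a linear system:
  -a + b - c + d = 8
  a + b + c + d = 0
  8a + 4b + 2c + d = -4
  216a + 36b + 6c + d = -300
Solving the system yields a = -2, b = 4, c = -2, d = 0.
So P(x) = -2x^3 + 4x^2 - 2x.
Then P(0) = 0.

0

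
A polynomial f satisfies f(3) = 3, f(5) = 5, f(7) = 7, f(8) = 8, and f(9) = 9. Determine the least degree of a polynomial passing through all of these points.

1

Divided differences on the nodes 3, 5, 7, 8, 9:
  order 0: 3  5  7  8  9
  order 1: 1  1  1  1
  order 2: 0  0  0
  order 3: 0  0
  order 4: 0
The order-1 divided differences are all 1 (nonzero) and every higher order vanishes, so the data lies on a polynomial of degree exactly 1.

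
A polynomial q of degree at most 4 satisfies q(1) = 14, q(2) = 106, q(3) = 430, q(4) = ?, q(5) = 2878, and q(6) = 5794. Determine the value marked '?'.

The 5 known points determine the degree-4 polynomial uniquely.
Write q(t) = at^4 + bt^3 + ct^2 + dt + e. Substituting each data point gives a linear system:
  a + b + c + d + e = 14
  16a + 8b + 4c + 2d + e = 106
  81a + 27b + 9c + 3d + e = 430
  625a + 125b + 25c + 5d + e = 2878
  1296a + 216b + 36c + 6d + e = 5794
Solving the system yields a = 4, b = 2, c = 4, d = 6, e = -2.
So q(t) = 4t^4 + 2t^3 + 4t^2 + 6t - 2.
Then q(4) = 1238.

1238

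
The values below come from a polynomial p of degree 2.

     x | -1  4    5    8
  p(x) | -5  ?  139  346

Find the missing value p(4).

90

The 3 known points determine the degree-2 polynomial uniquely.
Write p(x) = ax^2 + bx + c. Substituting each data point gives a linear system:
  a - b + c = -5
  25a + 5b + c = 139
  64a + 8b + c = 346
Solving the system yields a = 5, b = 4, c = -6.
So p(x) = 5x^2 + 4x - 6.
Then p(4) = 90.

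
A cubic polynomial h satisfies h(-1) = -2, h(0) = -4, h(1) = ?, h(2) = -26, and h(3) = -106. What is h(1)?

-2

The 4 known points determine the degree-3 polynomial uniquely.
Write h(t) = at^3 + bt^2 + ct + d. Substituting each data point gives a linear system:
  -a + b - c + d = -2
  d = -4
  8a + 4b + 2c + d = -26
  27a + 9b + 3c + d = -106
Solving the system yields a = -5, b = 2, c = 5, d = -4.
So h(t) = -5t^3 + 2t^2 + 5t - 4.
Then h(1) = -2.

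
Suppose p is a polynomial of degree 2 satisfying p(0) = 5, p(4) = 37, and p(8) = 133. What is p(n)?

Using the Lagrange interpolation formula with nodes 0, 4, 8:
  L_0(n) = (n - 4)(n - 8) / 32
  L_1(n) = n(n - 8) / -16
  L_2(n) = n(n - 4) / 32
Then p(n) = 5·L_0(n) + 37·L_1(n) + 133·L_2(n).
Expanding and collecting terms gives p(n) = 2n^2 + 5.
Check: p(8) = 133. ✓

p(n) = 2n^2 + 5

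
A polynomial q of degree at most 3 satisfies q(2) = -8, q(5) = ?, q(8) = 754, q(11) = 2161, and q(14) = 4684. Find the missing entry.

139

The 4 known points determine the degree-3 polynomial uniquely.
Write q(s) = as^3 + bs^2 + cs + d. Substituting each data point gives a linear system:
  8a + 4b + 2c + d = -8
  512a + 64b + 8c + d = 754
  1331a + 121b + 11c + d = 2161
  2744a + 196b + 14c + d = 4684
Solving the system yields a = 2, b = -4, c = -1, d = -6.
So q(s) = 2s^3 - 4s^2 - s - 6.
Then q(5) = 139.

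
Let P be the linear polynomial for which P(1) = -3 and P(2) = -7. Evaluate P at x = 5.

Write P(x) = ax + b. Substituting each data point gives a linear system:
  a + b = -3
  2a + b = -7
Solving the system yields a = -4, b = 1.
So P(x) = -4x + 1.
Then P(5) = -19.

-19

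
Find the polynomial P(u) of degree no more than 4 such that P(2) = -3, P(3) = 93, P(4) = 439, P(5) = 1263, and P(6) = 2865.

Using the Lagrange interpolation formula with nodes 2, 3, 4, 5, 6:
  L_0(u) = (u - 3)(u - 4)(u - 5)(u - 6) / 24
  L_1(u) = (u - 2)(u - 4)(u - 5)(u - 6) / -6
  L_2(u) = (u - 2)(u - 3)(u - 5)(u - 6) / 4
  L_3(u) = (u - 2)(u - 3)(u - 4)(u - 6) / -6
  L_4(u) = (u - 2)(u - 3)(u - 4)(u - 5) / 24
Then P(u) = -3·L_0(u) + 93·L_1(u) + 439·L_2(u) + 1263·L_3(u) + 2865·L_4(u).
Expanding and collecting terms gives P(u) = 3u^4 - 4u^3 - 4u^2 - 3u + 3.
Check: P(5) = 1263. ✓

P(u) = 3u^4 - 4u^3 - 4u^2 - 3u + 3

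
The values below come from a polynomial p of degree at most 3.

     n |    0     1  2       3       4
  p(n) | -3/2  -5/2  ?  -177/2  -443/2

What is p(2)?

-47/2

On equispaced nodes a degree-3 polynomial has vanishing fourth forward difference, so
  p(0) - 4·p(1) + 6·p(2) - 4·p(3) + p(4) = 0.
Substituting the known values and solving for p(2):
  6·p(2) = -141
  p(2) = -47/2.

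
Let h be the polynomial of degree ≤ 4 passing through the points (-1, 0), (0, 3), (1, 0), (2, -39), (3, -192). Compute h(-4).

Write h(n) = an^4 + bn^3 + cn^2 + dn + e. Substituting each data point gives a linear system:
  a - b + c - d + e = 0
  e = 3
  a + b + c + d + e = 0
  16a + 8b + 4c + 2d + e = -39
  81a + 27b + 9c + 3d + e = -192
Solving the system yields a = -2, b = -1, c = -1, d = 1, e = 3.
So h(n) = -2n^4 - n^3 - n^2 + n + 3.
Then h(-4) = -465.

-465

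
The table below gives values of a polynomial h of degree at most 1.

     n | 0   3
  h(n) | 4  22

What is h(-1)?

Write h(n) = an + b. Substituting each data point gives a linear system:
  b = 4
  3a + b = 22
Solving the system yields a = 6, b = 4.
So h(n) = 6n + 4.
Then h(-1) = -2.

-2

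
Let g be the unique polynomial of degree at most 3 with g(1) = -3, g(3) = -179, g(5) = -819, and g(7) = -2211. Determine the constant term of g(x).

Write g(x) = ax^3 + bx^2 + cx + d. Substituting each data point gives a linear system:
  a + b + c + d = -3
  27a + 9b + 3c + d = -179
  125a + 25b + 5c + d = -819
  343a + 49b + 7c + d = -2211
Solving the system yields a = -6, b = -4, c = 6, d = 1.
So g(x) = -6x^3 - 4x^2 + 6x + 1.
The constant term is 1.

1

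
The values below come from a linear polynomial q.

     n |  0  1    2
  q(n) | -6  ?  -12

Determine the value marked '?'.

On equispaced nodes a degree-1 polynomial has vanishing second forward difference, so
  q(0) - 2·q(1) + q(2) = 0.
Substituting the known values and solving for q(1):
  -2·q(1) = 18
  q(1) = -9.

-9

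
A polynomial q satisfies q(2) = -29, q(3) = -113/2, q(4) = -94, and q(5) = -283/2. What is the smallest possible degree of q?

2

Forward differences of the values at x = 2, 3, 4, 5:
  q  : -29  -113/2  -94  -283/2
  Δ  : -55/2  -75/2  -95/2
  Δ^2: -10  -10
  Δ^3: 0
The second differences are constant (-10) and nonzero, while all higher differences vanish, so the minimal degree is 2.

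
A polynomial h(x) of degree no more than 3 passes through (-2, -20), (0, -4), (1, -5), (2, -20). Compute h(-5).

Using the Lagrange interpolation formula with nodes -2, 0, 1, 2:
  L_0(x) = x(x - 1)(x - 2) / -24
  L_1(x) = (x + 2)(x - 1)(x - 2) / 4
  L_2(x) = (x + 2)x(x - 2) / -3
  L_3(x) = (x + 2)x(x - 1) / 8
Then h(x) = -20·L_0(x) - 4·L_1(x) - 5·L_2(x) - 20·L_3(x).
Expanding and collecting terms gives h(x) = -x³ - 4x² + 4x - 4.
Evaluating at x = -5: h(-5) = 1.

1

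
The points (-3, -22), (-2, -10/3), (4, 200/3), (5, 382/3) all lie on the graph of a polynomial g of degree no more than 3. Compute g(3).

Write g(x) = ax^3 + bx^2 + cx + d. Substituting each data point gives a linear system:
  -27a + 9b - 3c + d = -22
  -8a + 4b - 2c + d = -10/3
  64a + 16b + 4c + d = 200/3
  125a + 25b + 5c + d = 382/3
Solving the system yields a = 1, b = 0, c = -1/3, d = 4.
So g(x) = x^3 - (1/3)x + 4.
Then g(3) = 30.

30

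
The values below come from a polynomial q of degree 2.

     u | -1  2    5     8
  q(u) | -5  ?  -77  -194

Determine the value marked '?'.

The 3 known points determine the degree-2 polynomial uniquely.
Write q(u) = au^2 + bu + c. Substituting each data point gives a linear system:
  a - b + c = -5
  25a + 5b + c = -77
  64a + 8b + c = -194
Solving the system yields a = -3, b = 0, c = -2.
So q(u) = -3u^2 - 2.
Then q(2) = -14.

-14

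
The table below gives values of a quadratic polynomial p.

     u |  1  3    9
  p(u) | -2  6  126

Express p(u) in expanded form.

p(u) = 2u^2 - 4u

Write p(u) = au^2 + bu + c. Substituting each data point gives a linear system:
  a + b + c = -2
  9a + 3b + c = 6
  81a + 9b + c = 126
Solving the system yields a = 2, b = -4, c = 0.
So p(u) = 2u^2 - 4u.
Check: p(3) = 6. ✓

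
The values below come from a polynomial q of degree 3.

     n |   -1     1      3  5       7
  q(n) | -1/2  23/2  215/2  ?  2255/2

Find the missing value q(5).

The 4 known points determine the degree-3 polynomial uniquely.
Write q(n) = an^3 + bn^2 + cn + d. Substituting each data point gives a linear system:
  -a + b - c + d = -1/2
  a + b + c + d = 23/2
  27a + 9b + 3c + d = 215/2
  343a + 49b + 7c + d = 2255/2
Solving the system yields a = 3, b = 3/2, c = 3, d = 4.
So q(n) = 3n^3 + (3/2)n^2 + 3n + 4.
Then q(5) = 863/2.

863/2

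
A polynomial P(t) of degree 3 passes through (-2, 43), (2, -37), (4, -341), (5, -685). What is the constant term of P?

Write P(t) = at^3 + bt^2 + ct + d. Substituting each data point gives a linear system:
  -8a + 4b - 2c + d = 43
  8a + 4b + 2c + d = -37
  64a + 16b + 4c + d = -341
  125a + 25b + 5c + d = -685
Solving the system yields a = -6, b = 2, c = 4, d = -5.
So P(t) = -6t^3 + 2t^2 + 4t - 5.
The constant term is -5.

-5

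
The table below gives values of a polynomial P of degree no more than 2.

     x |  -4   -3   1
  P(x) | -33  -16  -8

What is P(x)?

P(x) = -3x^2 - 4x - 1

Using the Lagrange interpolation formula with nodes -4, -3, 1:
  L_0(x) = (x + 3)(x - 1) / 5
  L_1(x) = (x + 4)(x - 1) / -4
  L_2(x) = (x + 4)(x + 3) / 20
Then P(x) = -33·L_0(x) - 16·L_1(x) - 8·L_2(x).
Expanding and collecting terms gives P(x) = -3x² - 4x - 1.
Check: P(-3) = -16. ✓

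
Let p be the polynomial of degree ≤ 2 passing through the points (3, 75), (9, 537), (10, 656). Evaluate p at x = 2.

40

Using the Lagrange interpolation formula with nodes 3, 9, 10:
  L_0(x) = (x - 9)(x - 10) / 42
  L_1(x) = (x - 3)(x - 10) / -6
  L_2(x) = (x - 3)(x - 9) / 7
Then p(x) = 75·L_0(x) + 537·L_1(x) + 656·L_2(x).
Expanding and collecting terms gives p(x) = 6x² + 5x + 6.
Evaluating at x = 2: p(2) = 40.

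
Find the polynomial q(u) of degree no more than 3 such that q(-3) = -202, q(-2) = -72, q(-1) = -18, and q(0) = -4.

q(u) = 6u^3 - 2u^2 + 6u - 4

Write q(u) = au^3 + bu^2 + cu + d. Substituting each data point gives a linear system:
  -27a + 9b - 3c + d = -202
  -8a + 4b - 2c + d = -72
  -a + b - c + d = -18
  d = -4
Solving the system yields a = 6, b = -2, c = 6, d = -4.
So q(u) = 6u³ - 2u² + 6u - 4.
Check: q(0) = -4. ✓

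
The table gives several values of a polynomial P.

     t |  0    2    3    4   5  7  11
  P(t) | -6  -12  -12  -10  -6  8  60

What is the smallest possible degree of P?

Divided differences on the nodes 0, 2, 3, 4, 5, 7, 11:
  order 0: -6  -12  -12  -10  -6  8  60
  order 1: -3  0  2  4  7  13
  order 2: 1  1  1  1  1
  order 3: 0  0  0  0
  order 4: 0  0  0
  order 5: 0  0
  order 6: 0
The order-2 divided differences are all 1 (nonzero) and every higher order vanishes, so the data lies on a polynomial of degree exactly 2.

2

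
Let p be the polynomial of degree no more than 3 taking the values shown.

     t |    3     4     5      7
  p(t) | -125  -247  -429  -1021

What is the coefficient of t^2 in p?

-6

Write p(t) = at^3 + bt^2 + ct + d. Substituting each data point gives a linear system:
  27a + 9b + 3c + d = -125
  64a + 16b + 4c + d = -247
  125a + 25b + 5c + d = -429
  343a + 49b + 7c + d = -1021
Solving the system yields a = -2, b = -6, c = -6, d = 1.
So p(t) = -2t^3 - 6t^2 - 6t + 1.
The coefficient of t^2 is -6.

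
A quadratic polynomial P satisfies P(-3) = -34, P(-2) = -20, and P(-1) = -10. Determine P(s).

Using the Lagrange interpolation formula with nodes -3, -2, -1:
  L_0(s) = (s + 2)(s + 1) / 2
  L_1(s) = (s + 3)(s + 1) / -1
  L_2(s) = (s + 3)(s + 2) / 2
Then P(s) = -34·L_0(s) - 20·L_1(s) - 10·L_2(s).
Expanding and collecting terms gives P(s) = -2s² + 4s - 4.
Check: P(-3) = -34. ✓

P(s) = -2s^2 + 4s - 4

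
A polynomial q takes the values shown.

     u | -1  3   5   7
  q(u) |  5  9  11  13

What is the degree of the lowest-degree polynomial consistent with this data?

1

Divided differences on the nodes -1, 3, 5, 7:
  order 0: 5  9  11  13
  order 1: 1  1  1
  order 2: 0  0
  order 3: 0
The order-1 divided differences are all 1 (nonzero) and every higher order vanishes, so the data lies on a polynomial of degree exactly 1.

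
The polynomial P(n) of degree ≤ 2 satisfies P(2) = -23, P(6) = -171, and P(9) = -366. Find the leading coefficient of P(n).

-4

Write P(n) = an^2 + bn + c. Substituting each data point gives a linear system:
  4a + 2b + c = -23
  36a + 6b + c = -171
  81a + 9b + c = -366
Solving the system yields a = -4, b = -5, c = 3.
So P(n) = -4n^2 - 5n + 3.
The leading coefficient is -4.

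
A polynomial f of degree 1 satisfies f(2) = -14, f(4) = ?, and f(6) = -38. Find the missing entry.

-26

On equispaced nodes a degree-1 polynomial has vanishing second forward difference, so
  f(2) - 2·f(4) + f(6) = 0.
Substituting the known values and solving for f(4):
  -2·f(4) = 52
  f(4) = -26.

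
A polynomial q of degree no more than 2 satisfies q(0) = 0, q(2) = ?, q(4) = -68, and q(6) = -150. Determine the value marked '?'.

On equispaced nodes a degree-2 polynomial has vanishing third forward difference, so
  - q(0) + 3·q(2) - 3·q(4) + q(6) = 0.
Substituting the known values and solving for q(2):
  3·q(2) = -54
  q(2) = -18.

-18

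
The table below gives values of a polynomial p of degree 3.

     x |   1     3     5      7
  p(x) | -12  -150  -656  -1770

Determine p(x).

p(x) = -5x^3 - x^2 - 6

Using the Lagrange interpolation formula with nodes 1, 3, 5, 7:
  L_0(x) = (x - 3)(x - 5)(x - 7) / -48
  L_1(x) = (x - 1)(x - 5)(x - 7) / 16
  L_2(x) = (x - 1)(x - 3)(x - 7) / -16
  L_3(x) = (x - 1)(x - 3)(x - 5) / 48
Then p(x) = -12·L_0(x) - 150·L_1(x) - 656·L_2(x) - 1770·L_3(x).
Expanding and collecting terms gives p(x) = -5x³ - x² - 6.
Check: p(5) = -656. ✓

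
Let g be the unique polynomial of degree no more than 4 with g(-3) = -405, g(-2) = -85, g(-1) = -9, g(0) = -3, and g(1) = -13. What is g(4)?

-1399

Using the Lagrange interpolation formula with nodes -3, -2, -1, 0, 1:
  L_0(s) = (s + 2)(s + 1)s(s - 1) / 24
  L_1(s) = (s + 3)(s + 1)s(s - 1) / -6
  L_2(s) = (s + 3)(s + 2)s(s - 1) / 4
  L_3(s) = (s + 3)(s + 2)(s + 1)(s - 1) / -6
  L_4(s) = (s + 3)(s + 2)(s + 1)s / 24
Then g(s) = -405·L_0(s) - 85·L_1(s) - 9·L_2(s) - 3·L_3(s) - 13·L_4(s).
Expanding and collecting terms gives g(s) = -5s⁴ - s³ - 3s² - s - 3.
Evaluating at s = 4: g(4) = -1399.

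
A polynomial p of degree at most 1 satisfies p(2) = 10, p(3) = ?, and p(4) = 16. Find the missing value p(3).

13

The 2 known points determine the degree-1 polynomial uniquely.
Write p(t) = at + b. Substituting each data point gives a linear system:
  2a + b = 10
  4a + b = 16
Solving the system yields a = 3, b = 4.
So p(t) = 3t + 4.
Then p(3) = 13.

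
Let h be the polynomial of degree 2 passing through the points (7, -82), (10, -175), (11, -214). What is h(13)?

Using the Lagrange interpolation formula with nodes 7, 10, 11:
  L_0(n) = (n - 10)(n - 11) / 12
  L_1(n) = (n - 7)(n - 11) / -3
  L_2(n) = (n - 7)(n - 10) / 4
Then h(n) = -82·L_0(n) - 175·L_1(n) - 214·L_2(n).
Expanding and collecting terms gives h(n) = -2n² + 3n - 5.
Evaluating at n = 13: h(13) = -304.

-304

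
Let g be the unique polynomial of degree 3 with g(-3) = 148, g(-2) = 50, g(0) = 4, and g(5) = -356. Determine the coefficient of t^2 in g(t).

5

Write g(t) = at^3 + bt^2 + ct + d. Substituting each data point gives a linear system:
  -27a + 9b - 3c + d = 148
  -8a + 4b - 2c + d = 50
  d = 4
  125a + 25b + 5c + d = -356
Solving the system yields a = -4, b = 5, c = 3, d = 4.
So g(t) = -4t^3 + 5t^2 + 3t + 4.
The coefficient of t^2 is 5.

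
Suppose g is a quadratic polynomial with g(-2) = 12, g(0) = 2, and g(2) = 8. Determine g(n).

g(n) = 2n^2 - n + 2

Write g(n) = an^2 + bn + c. Substituting each data point gives a linear system:
  4a - 2b + c = 12
  c = 2
  4a + 2b + c = 8
Solving the system yields a = 2, b = -1, c = 2.
So g(n) = 2n^2 - n + 2.
Check: g(2) = 8. ✓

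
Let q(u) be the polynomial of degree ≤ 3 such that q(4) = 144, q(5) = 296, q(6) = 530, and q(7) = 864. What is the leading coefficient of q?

Write q(u) = au^3 + bu^2 + cu + d. Substituting each data point gives a linear system:
  64a + 16b + 4c + d = 144
  125a + 25b + 5c + d = 296
  216a + 36b + 6c + d = 530
  343a + 49b + 7c + d = 864
Solving the system yields a = 3, b = -4, c = 5, d = -4.
So q(u) = 3u³ - 4u² + 5u - 4.
The leading coefficient is 3.

3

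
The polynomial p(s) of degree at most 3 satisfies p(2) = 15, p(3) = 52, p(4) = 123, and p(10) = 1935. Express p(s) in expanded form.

Write p(s) = as^3 + bs^2 + cs + d. Substituting each data point gives a linear system:
  8a + 4b + 2c + d = 15
  27a + 9b + 3c + d = 52
  64a + 16b + 4c + d = 123
  1000a + 100b + 10c + d = 1935
Solving the system yields a = 2, b = -1, c = 4, d = -5.
So p(s) = 2s³ - s² + 4s - 5.
Check: p(3) = 52. ✓

p(s) = 2s^3 - s^2 + 4s - 5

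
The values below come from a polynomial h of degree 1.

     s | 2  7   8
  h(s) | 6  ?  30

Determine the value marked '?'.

The 2 known points determine the degree-1 polynomial uniquely.
Write h(s) = as + b. Substituting each data point gives a linear system:
  2a + b = 6
  8a + b = 30
Solving the system yields a = 4, b = -2.
So h(s) = 4s - 2.
Then h(7) = 26.

26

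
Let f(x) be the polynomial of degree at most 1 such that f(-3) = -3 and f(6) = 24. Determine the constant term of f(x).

6

Write f(x) = ax + b. Substituting each data point gives a linear system:
  -3a + b = -3
  6a + b = 24
Solving the system yields a = 3, b = 6.
So f(x) = 3x + 6.
The constant term is 6.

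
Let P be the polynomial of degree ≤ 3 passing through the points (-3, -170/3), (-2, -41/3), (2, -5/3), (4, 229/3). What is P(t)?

Using the Lagrange interpolation formula with nodes -3, -2, 2, 4:
  L_0(t) = (t + 2)(t - 2)(t - 4) / -35
  L_1(t) = (t + 3)(t - 2)(t - 4) / 24
  L_2(t) = (t + 3)(t + 2)(t - 4) / -40
  L_3(t) = (t + 3)(t + 2)(t - 2) / 84
Then P(t) = -170/3·L_0(t) - 41/3·L_1(t) - 5/3·L_2(t) + 229/3·L_3(t).
Expanding and collecting terms gives P(t) = 2t^3 - 2t^2 - 5t + 1/3.
Check: P(-3) = -170/3. ✓

P(t) = 2t^3 - 2t^2 - 5t + 1/3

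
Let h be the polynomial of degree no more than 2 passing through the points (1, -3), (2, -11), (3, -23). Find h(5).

-59

Write h(n) = an^2 + bn + c. Substituting each data point gives a linear system:
  a + b + c = -3
  4a + 2b + c = -11
  9a + 3b + c = -23
Solving the system yields a = -2, b = -2, c = 1.
So h(n) = -2n^2 - 2n + 1.
Then h(5) = -59.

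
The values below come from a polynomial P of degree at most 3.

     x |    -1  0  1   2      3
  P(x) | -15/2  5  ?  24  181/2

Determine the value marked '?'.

On equispaced nodes a degree-3 polynomial has vanishing fourth forward difference, so
  P(-1) - 4·P(0) + 6·P(1) - 4·P(2) + P(3) = 0.
Substituting the known values and solving for P(1):
  6·P(1) = 33
  P(1) = 11/2.

11/2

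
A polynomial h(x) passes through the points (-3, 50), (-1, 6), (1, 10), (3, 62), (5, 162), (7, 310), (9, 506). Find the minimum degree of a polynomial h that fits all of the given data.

Forward differences of the values at x = -3, -1, 1, 3, 5, 7, 9:
  h  : 50  6  10  62  162  310  506
  Δ  : -44  4  52  100  148  196
  Δ^2: 48  48  48  48  48
  Δ^3: 0  0  0  0
  Δ^4: 0  0  0
  Δ^5: 0  0
  Δ^6: 0
The second differences are constant (48) and nonzero, while all higher differences vanish, so the minimal degree is 2.

2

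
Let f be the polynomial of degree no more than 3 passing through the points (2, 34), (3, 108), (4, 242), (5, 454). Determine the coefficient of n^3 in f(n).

3

Write f(n) = an^3 + bn^2 + cn + d. Substituting each data point gives a linear system:
  8a + 4b + 2c + d = 34
  27a + 9b + 3c + d = 108
  64a + 16b + 4c + d = 242
  125a + 25b + 5c + d = 454
Solving the system yields a = 3, b = 3, c = 2, d = -6.
So f(n) = 3n³ + 3n² + 2n - 6.
The leading coefficient is 3.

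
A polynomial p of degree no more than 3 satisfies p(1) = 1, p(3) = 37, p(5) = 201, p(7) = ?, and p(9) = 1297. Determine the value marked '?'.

589

The 4 known points determine the degree-3 polynomial uniquely.
Write p(u) = au^3 + bu^2 + cu + d. Substituting each data point gives a linear system:
  a + b + c + d = 1
  27a + 9b + 3c + d = 37
  125a + 25b + 5c + d = 201
  729a + 81b + 9c + d = 1297
Solving the system yields a = 2, b = -2, c = 0, d = 1.
So p(u) = 2u^3 - 2u^2 + 1.
Then p(7) = 589.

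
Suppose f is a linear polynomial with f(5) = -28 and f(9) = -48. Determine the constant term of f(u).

Write f(u) = au + b. Substituting each data point gives a linear system:
  5a + b = -28
  9a + b = -48
Solving the system yields a = -5, b = -3.
So f(u) = -5u - 3.
The constant term is -3.

-3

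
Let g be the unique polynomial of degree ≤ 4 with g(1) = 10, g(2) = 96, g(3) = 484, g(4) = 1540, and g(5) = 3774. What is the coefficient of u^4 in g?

6

Write g(u) = au^4 + bu^3 + cu^2 + du + e. Substituting each data point gives a linear system:
  a + b + c + d + e = 10
  16a + 8b + 4c + 2d + e = 96
  81a + 27b + 9c + 3d + e = 484
  256a + 64b + 16c + 4d + e = 1540
  625a + 125b + 25c + 5d + e = 3774
Solving the system yields a = 6, b = 1, c = -5, d = 4, e = 4.
So g(u) = 6u⁴ + u³ - 5u² + 4u + 4.
The leading coefficient is 6.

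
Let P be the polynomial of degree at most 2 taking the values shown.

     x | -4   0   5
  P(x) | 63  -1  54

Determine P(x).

P(x) = 3x^2 - 4x - 1

Using the Lagrange interpolation formula with nodes -4, 0, 5:
  L_0(x) = x(x - 5) / 36
  L_1(x) = (x + 4)(x - 5) / -20
  L_2(x) = (x + 4)x / 45
Then P(x) = 63·L_0(x) - 1·L_1(x) + 54·L_2(x).
Expanding and collecting terms gives P(x) = 3x^2 - 4x - 1.
Check: P(-4) = 63. ✓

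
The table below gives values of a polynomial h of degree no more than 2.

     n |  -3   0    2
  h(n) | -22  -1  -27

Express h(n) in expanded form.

Write h(n) = an^2 + bn + c. Substituting each data point gives a linear system:
  9a - 3b + c = -22
  c = -1
  4a + 2b + c = -27
Solving the system yields a = -4, b = -5, c = -1.
So h(n) = -4n² - 5n - 1.
Check: h(2) = -27. ✓

h(n) = -4n^2 - 5n - 1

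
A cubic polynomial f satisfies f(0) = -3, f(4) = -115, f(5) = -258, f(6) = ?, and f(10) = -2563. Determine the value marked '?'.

The 4 known points determine the degree-3 polynomial uniquely.
Write f(s) = as^3 + bs^2 + cs + d. Substituting each data point gives a linear system:
  d = -3
  64a + 16b + 4c + d = -115
  125a + 25b + 5c + d = -258
  1000a + 100b + 10c + d = -2563
Solving the system yields a = -3, b = 4, c = 4, d = -3.
So f(s) = -3s^3 + 4s^2 + 4s - 3.
Then f(6) = -483.

-483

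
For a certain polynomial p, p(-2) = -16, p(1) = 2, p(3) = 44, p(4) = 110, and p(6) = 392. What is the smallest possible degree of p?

Divided differences on the nodes -2, 1, 3, 4, 6:
  order 0: -16  2  44  110  392
  order 1: 6  21  66  141
  order 2: 3  15  25
  order 3: 2  2
  order 4: 0
The order-3 divided differences are all 2 (nonzero) and every higher order vanishes, so the data lies on a polynomial of degree exactly 3.

3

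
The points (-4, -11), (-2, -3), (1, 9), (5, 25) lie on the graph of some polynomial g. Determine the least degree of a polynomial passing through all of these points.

1

Divided differences on the nodes -4, -2, 1, 5:
  order 0: -11  -3  9  25
  order 1: 4  4  4
  order 2: 0  0
  order 3: 0
The order-1 divided differences are all 4 (nonzero) and every higher order vanishes, so the data lies on a polynomial of degree exactly 1.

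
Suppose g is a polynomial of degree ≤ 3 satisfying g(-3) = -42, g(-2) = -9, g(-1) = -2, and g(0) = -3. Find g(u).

Using the Lagrange interpolation formula with nodes -3, -2, -1, 0:
  L_0(u) = (u + 2)(u + 1)u / -6
  L_1(u) = (u + 3)(u + 1)u / 2
  L_2(u) = (u + 3)(u + 2)u / -2
  L_3(u) = (u + 3)(u + 2)(u + 1) / 6
Then g(u) = -42·L_0(u) - 9·L_1(u) - 2·L_2(u) - 3·L_3(u).
Expanding and collecting terms gives g(u) = 3u^3 + 5u^2 + u - 3.
Check: g(0) = -3. ✓

g(u) = 3u^3 + 5u^2 + u - 3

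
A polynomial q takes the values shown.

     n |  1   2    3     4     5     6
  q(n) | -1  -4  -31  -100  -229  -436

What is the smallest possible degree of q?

Forward differences of the values at n = 1, 2, 3, 4, 5, 6:
  q  : -1  -4  -31  -100  -229  -436
  Δ  : -3  -27  -69  -129  -207
  Δ^2: -24  -42  -60  -78
  Δ^3: -18  -18  -18
  Δ^4: 0  0
  Δ^5: 0
The third differences are constant (-18) and nonzero, while all higher differences vanish, so the minimal degree is 3.

3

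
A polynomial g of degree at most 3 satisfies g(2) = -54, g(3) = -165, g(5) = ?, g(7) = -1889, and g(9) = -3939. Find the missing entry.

-711

The 4 known points determine the degree-3 polynomial uniquely.
Write g(t) = at^3 + bt^2 + ct + d. Substituting each data point gives a linear system:
  8a + 4b + 2c + d = -54
  27a + 9b + 3c + d = -165
  343a + 49b + 7c + d = -1889
  729a + 81b + 9c + d = -3939
Solving the system yields a = -5, b = -4, c = 4, d = -6.
So g(t) = -5t³ - 4t² + 4t - 6.
Then g(5) = -711.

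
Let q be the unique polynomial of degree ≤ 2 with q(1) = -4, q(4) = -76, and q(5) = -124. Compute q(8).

-340

Write q(n) = an^2 + bn + c. Substituting each data point gives a linear system:
  a + b + c = -4
  16a + 4b + c = -76
  25a + 5b + c = -124
Solving the system yields a = -6, b = 6, c = -4.
So q(n) = -6n² + 6n - 4.
Then q(8) = -340.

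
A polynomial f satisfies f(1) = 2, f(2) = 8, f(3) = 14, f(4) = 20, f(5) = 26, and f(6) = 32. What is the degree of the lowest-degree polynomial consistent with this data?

1

Forward differences of the values at u = 1, 2, 3, 4, 5, 6:
  f  : 2  8  14  20  26  32
  Δ  : 6  6  6  6  6
  Δ^2: 0  0  0  0
  Δ^3: 0  0  0
  Δ^4: 0  0
  Δ^5: 0
The first differences are constant (6) and nonzero, while all higher differences vanish, so the minimal degree is 1.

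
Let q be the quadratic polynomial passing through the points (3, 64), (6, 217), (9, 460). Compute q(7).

288

Forward differences of the values at t = 3, 6, 9:
  q  : 64  217  460
  Δ  : 153  243
  Δ^2: 90
The second differences are constant, confirming degree 2.
Interpolating (Newton forward form) and evaluating at t = 7 gives q(7) = 288.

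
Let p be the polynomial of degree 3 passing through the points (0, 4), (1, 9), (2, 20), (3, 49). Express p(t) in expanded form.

Using the Lagrange interpolation formula with nodes 0, 1, 2, 3:
  L_0(t) = (t - 1)(t - 2)(t - 3) / -6
  L_1(t) = t(t - 2)(t - 3) / 2
  L_2(t) = t(t - 1)(t - 3) / -2
  L_3(t) = t(t - 1)(t - 2) / 6
Then p(t) = 4·L_0(t) + 9·L_1(t) + 20·L_2(t) + 49·L_3(t).
Expanding and collecting terms gives p(t) = 2t^3 - 3t^2 + 6t + 4.
Check: p(1) = 9. ✓

p(t) = 2t^3 - 3t^2 + 6t + 4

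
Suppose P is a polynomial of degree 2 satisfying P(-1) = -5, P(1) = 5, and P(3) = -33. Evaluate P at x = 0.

6

Write P(x) = ax^2 + bx + c. Substituting each data point gives a linear system:
  a - b + c = -5
  a + b + c = 5
  9a + 3b + c = -33
Solving the system yields a = -6, b = 5, c = 6.
So P(x) = -6x² + 5x + 6.
Then P(0) = 6.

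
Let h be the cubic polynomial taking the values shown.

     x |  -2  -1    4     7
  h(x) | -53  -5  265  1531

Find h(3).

107

Using the Lagrange interpolation formula with nodes -2, -1, 4, 7:
  L_0(x) = (x + 1)(x - 4)(x - 7) / -54
  L_1(x) = (x + 2)(x - 4)(x - 7) / 40
  L_2(x) = (x + 2)(x + 1)(x - 7) / -90
  L_3(x) = (x + 2)(x + 1)(x - 4) / 216
Then h(x) = -53·L_0(x) - 5·L_1(x) + 265·L_2(x) + 1531·L_3(x).
Expanding and collecting terms gives h(x) = 5x³ - 4x² + x + 5.
Evaluating at x = 3: h(3) = 107.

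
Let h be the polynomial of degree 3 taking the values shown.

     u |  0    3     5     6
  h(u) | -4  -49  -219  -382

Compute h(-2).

26

Using the Lagrange interpolation formula with nodes 0, 3, 5, 6:
  L_0(u) = (u - 3)(u - 5)(u - 6) / -90
  L_1(u) = u(u - 5)(u - 6) / 18
  L_2(u) = u(u - 3)(u - 6) / -10
  L_3(u) = u(u - 3)(u - 5) / 18
Then h(u) = -4·L_0(u) - 49·L_1(u) - 219·L_2(u) - 382·L_3(u).
Expanding and collecting terms gives h(u) = -2u^3 + 2u^2 - 3u - 4.
Evaluating at u = -2: h(-2) = 26.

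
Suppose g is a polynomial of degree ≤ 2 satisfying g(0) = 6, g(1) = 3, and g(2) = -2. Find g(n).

g(n) = -n^2 - 2n + 6

Write g(n) = an^2 + bn + c. Substituting each data point gives a linear system:
  c = 6
  a + b + c = 3
  4a + 2b + c = -2
Solving the system yields a = -1, b = -2, c = 6.
So g(n) = -n^2 - 2n + 6.
Check: g(1) = 3. ✓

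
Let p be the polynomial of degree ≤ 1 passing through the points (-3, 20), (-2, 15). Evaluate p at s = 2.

-5

Write p(s) = as + b. Substituting each data point gives a linear system:
  -3a + b = 20
  -2a + b = 15
Solving the system yields a = -5, b = 5.
So p(s) = -5s + 5.
Then p(2) = -5.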